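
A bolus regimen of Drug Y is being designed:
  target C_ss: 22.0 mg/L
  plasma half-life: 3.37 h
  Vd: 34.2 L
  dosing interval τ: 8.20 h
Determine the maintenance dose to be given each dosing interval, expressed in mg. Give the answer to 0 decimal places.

k = ln2 / t½ = 0.693147 / 3.37 = 0.2057 h⁻¹
CL = k × Vd = 0.2057 × 34.2 = 7.035 L/h
At steady state, Dose/τ = Css × CL.
Dose = Css × CL × τ = 22.0 × 7.035 × 8.20 = 1269 mg

1269 mg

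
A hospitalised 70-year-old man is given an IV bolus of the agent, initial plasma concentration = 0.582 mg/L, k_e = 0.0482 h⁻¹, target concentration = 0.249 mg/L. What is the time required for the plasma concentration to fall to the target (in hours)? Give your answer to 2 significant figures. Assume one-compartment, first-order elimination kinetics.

t = ln(C₀ / C) / k = ln(0.5820 / 0.249) / 0.04820
  = ln(2.337) / 0.04820 = 0.8489 / 0.04820 = 17.61 h

18 h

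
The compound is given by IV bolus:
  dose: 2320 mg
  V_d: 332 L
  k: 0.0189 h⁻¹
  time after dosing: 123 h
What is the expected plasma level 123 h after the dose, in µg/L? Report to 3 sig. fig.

C₀ = Dose / Vd = 2320 / 332 = 6.988 mg/L
C = C₀ · e^(−k·t) = 6.988 × e^(−0.01890 × 123)
  = 6.988 × 0.09781 = 0.6835 mg/L
Convert: 0.6835 mg/L × 1000 = 683.5 µg/L

684 µg/L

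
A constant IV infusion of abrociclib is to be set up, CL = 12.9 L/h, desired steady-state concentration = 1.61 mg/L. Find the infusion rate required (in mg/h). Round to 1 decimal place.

20.8 mg/h

At steady state, infusion rate R₀ = Css × CL = 1.61 × 12.90 = 20.77 mg/h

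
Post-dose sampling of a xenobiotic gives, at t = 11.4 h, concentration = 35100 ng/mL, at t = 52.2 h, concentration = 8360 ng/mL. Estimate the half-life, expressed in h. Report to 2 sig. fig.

k = ln(C₁/C₂) / (t₂ − t₁) = ln(35100/8360) / (52.2 − 11.4)
  = 1.435 / 40.80 = 0.03517 h⁻¹
t½ = ln2 / k = 0.693147 / 0.03517 = 19.71 h

20 h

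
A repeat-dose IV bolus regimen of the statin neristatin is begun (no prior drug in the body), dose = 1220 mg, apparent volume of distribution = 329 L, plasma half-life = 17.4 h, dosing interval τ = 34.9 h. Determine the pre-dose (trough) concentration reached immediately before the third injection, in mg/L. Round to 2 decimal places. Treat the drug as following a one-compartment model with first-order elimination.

1.15 mg/L

C₀ per dose = Dose / Vd = 1220 / 329 = 3.708 mg/L
k = ln2 / t½ = 0.693147 / 17.4 = 0.03984 h⁻¹
Fraction remaining after one interval: r = e^(−kτ) = e^(−0.03984 × 34.9) = 0.2490
Before dose 3, 2 doses have been given (aged 1τ, 2τ).
C_trough = C₀ × (r + r²) = 3.708 × (0.2490 + 0.06200) = 1.153 mg/L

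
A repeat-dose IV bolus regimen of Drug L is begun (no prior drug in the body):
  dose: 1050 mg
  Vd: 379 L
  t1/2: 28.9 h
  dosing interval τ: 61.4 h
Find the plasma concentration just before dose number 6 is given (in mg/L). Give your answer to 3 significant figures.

0.824 mg/L

C₀ per dose = Dose / Vd = 1050 / 379 = 2.770 mg/L
k = ln2 / t½ = 0.693147 / 28.9 = 0.02398 h⁻¹
Fraction remaining after one interval: r = e^(−kτ) = e^(−0.02398 × 61.4) = 0.2294
Before dose 6, 5 doses have been given (aged 1τ, 2τ, 3τ, 4τ, 5τ).
C_trough = C₀ × (r + r² + … + r^5) = C₀ × r(1−r^5)/(1−r)
        = 2.770 × 0.2294 × (1 − 0.0006353) / (1 − 0.2294) = 0.8241 mg/L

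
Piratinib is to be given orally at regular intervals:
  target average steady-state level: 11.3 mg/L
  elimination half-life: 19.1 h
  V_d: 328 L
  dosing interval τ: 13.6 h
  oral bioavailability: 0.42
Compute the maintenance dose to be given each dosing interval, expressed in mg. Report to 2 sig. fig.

4400 mg

k = ln2 / t½ = 0.693147 / 19.1 = 0.03629 h⁻¹
CL = k × Vd = 0.03629 × 328 = 11.90 L/h
At steady state, F × (Dose/τ) = Css × CL.
Dose = Css × CL × τ / F = 11.3 × 11.90 × 13.6 / 0.42 = 4354 mg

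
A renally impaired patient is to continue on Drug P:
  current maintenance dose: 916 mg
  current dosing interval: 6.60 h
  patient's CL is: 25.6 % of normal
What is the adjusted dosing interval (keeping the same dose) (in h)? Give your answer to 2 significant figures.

To keep the same average steady-state level, dosing rate must scale with clearance.
CL ratio = 25.6 / 100 = 0.2560
New interval (same dose) = 6.60 / 0.2560 = 25.78 h

26 h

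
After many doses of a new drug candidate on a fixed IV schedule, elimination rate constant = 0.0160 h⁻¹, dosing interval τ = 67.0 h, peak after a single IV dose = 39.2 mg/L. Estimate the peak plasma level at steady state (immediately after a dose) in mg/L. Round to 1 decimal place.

e^(−kτ) = e^(−0.01600 × 67.0) = 0.3423
Accumulation ratio R = 1 / (1 − e^(−kτ)) = 1 / (1 − 0.3423) = 1.520
Steady-state peak = C₀ × R = 39.2 × 1.520 = 59.58 mg/L

59.6 mg/L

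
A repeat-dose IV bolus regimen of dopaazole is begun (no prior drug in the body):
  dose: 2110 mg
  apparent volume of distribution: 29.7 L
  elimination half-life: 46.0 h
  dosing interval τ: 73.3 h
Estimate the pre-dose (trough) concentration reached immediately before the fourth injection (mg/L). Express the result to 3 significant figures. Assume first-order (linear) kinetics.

33.9 mg/L

C₀ per dose = Dose / Vd = 2110 / 29.7 = 71.04 mg/L
k = ln2 / t½ = 0.693147 / 46.0 = 0.01507 h⁻¹
Fraction remaining after one interval: r = e^(−kτ) = e^(−0.01507 × 73.3) = 0.3313
Before dose 4, 3 doses have been given (aged 1τ, 2τ, 3τ).
C_trough = C₀ × (r + r² + … + r^3) = C₀ × r(1−r^3)/(1−r)
        = 71.04 × 0.3313 × (1 − 0.03636) / (1 − 0.3313) = 33.92 mg/L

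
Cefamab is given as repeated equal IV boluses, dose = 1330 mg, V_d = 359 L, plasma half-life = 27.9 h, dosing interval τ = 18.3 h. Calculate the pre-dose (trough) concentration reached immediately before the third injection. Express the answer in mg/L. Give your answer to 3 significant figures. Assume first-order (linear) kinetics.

3.84 mg/L

C₀ per dose = Dose / Vd = 1330 / 359 = 3.705 mg/L
k = ln2 / t½ = 0.693147 / 27.9 = 0.02484 h⁻¹
Fraction remaining after one interval: r = e^(−kτ) = e^(−0.02484 × 18.3) = 0.6347
Before dose 3, 2 doses have been given (aged 1τ, 2τ).
C_trough = C₀ × (r + r²) = 3.705 × (0.6347 + 0.4028) = 3.844 mg/L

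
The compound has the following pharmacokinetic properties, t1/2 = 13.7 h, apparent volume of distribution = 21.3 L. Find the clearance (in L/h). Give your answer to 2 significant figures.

k = ln2 / t½ = 0.693147 / 13.7 = 0.05059 h⁻¹
CL = k × Vd = 0.05059 × 21.3 = 1.078 L/h

1.1 L/h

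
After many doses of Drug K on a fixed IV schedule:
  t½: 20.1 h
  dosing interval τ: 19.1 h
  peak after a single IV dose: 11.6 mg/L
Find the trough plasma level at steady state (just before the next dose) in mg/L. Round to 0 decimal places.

k = ln2 / t½ = 0.693147 / 20.1 = 0.03448 h⁻¹
e^(−kτ) = e^(−0.03448 × 19.1) = 0.5176
Accumulation ratio R = 1 / (1 − e^(−kτ)) = 1 / (1 − 0.5176) = 2.073
Steady-state trough = C₀ × R × e^(−kτ) = 11.6 × 2.073 × 0.5176 = 12.45 mg/L

12 mg/L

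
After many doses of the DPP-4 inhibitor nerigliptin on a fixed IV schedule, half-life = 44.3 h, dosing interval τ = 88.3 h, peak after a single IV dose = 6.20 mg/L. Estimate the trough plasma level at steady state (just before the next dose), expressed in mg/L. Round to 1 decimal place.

2.1 mg/L

k = ln2 / t½ = 0.693147 / 44.3 = 0.01565 h⁻¹
e^(−kτ) = e^(−0.01565 × 88.3) = 0.2511
Accumulation ratio R = 1 / (1 − e^(−kτ)) = 1 / (1 − 0.2511) = 1.335
Steady-state trough = C₀ × R × e^(−kτ) = 6.20 × 1.335 × 0.2511 = 2.078 mg/L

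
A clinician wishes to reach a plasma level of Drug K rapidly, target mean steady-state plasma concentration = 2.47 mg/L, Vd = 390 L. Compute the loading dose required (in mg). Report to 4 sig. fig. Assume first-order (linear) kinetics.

963.3 mg

LD = Css × Vd = 2.47 × 390 = 963.3 mg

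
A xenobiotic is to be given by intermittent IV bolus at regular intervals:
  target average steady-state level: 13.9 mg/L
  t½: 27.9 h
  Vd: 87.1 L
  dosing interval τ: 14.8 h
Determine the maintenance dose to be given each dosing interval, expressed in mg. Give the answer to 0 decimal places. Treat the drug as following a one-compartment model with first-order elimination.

445 mg

k = ln2 / t½ = 0.693147 / 27.9 = 0.02484 h⁻¹
CL = k × Vd = 0.02484 × 87.1 = 2.164 L/h
At steady state, Dose/τ = Css × CL.
Dose = Css × CL × τ = 13.9 × 2.164 × 14.8 = 445.2 mg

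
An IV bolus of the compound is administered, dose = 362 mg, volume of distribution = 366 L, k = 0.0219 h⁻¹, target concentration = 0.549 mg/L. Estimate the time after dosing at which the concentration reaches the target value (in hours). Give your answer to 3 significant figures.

26.9 h

C₀ = Dose / Vd = 362.0 / 366 = 0.9891 mg/L
t = ln(C₀ / C) / k = ln(0.9891 / 0.549) / 0.02190
  = ln(1.802) / 0.02190 = 0.5889 / 0.02190 = 26.89 h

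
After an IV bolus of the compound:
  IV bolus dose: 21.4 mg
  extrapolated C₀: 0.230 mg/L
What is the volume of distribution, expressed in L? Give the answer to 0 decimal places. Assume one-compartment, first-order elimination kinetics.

93 L

Vd = Dose / C₀ = 21.40 / 0.230 = 93.04 L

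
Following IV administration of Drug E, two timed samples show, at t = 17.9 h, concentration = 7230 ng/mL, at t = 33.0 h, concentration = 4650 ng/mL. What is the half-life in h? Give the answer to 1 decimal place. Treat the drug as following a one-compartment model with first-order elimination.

k = ln(C₁/C₂) / (t₂ − t₁) = ln(7230/4650) / (33.0 − 17.9)
  = 0.4414 / 15.10 = 0.02923 h⁻¹
t½ = ln2 / k = 0.693147 / 0.02923 = 23.71 h

23.7 h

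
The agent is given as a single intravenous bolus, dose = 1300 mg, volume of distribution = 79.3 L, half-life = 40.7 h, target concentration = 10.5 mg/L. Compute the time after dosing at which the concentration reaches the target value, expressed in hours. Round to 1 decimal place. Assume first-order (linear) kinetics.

C₀ = Dose / Vd = 1300 / 79.3 = 16.39 mg/L
k = ln2 / t½ = 0.693147 / 40.7 = 0.01703 h⁻¹
t = ln(C₀ / C) / k = ln(16.39 / 10.5) / 0.01703
  = ln(1.561) / 0.01703 = 0.4453 / 0.01703 = 26.15 h

26.2 h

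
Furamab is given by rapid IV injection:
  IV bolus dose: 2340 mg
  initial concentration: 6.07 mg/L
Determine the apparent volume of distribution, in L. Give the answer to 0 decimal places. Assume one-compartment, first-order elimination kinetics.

Vd = Dose / C₀ = 2340 / 6.07 = 385.5 L

386 L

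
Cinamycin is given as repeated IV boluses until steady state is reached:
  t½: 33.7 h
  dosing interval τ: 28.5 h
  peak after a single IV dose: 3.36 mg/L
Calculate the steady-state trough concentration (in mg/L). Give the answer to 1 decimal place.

4.2 mg/L

k = ln2 / t½ = 0.693147 / 33.7 = 0.02057 h⁻¹
e^(−kτ) = e^(−0.02057 × 28.5) = 0.5564
Accumulation ratio R = 1 / (1 − e^(−kτ)) = 1 / (1 − 0.5564) = 2.254
Steady-state trough = C₀ × R × e^(−kτ) = 3.36 × 2.254 × 0.5564 = 4.214 mg/L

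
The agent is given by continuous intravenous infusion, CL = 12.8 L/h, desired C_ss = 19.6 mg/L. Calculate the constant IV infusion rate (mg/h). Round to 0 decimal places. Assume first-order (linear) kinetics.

251 mg/h

At steady state, infusion rate R₀ = Css × CL = 19.6 × 12.80 = 250.9 mg/h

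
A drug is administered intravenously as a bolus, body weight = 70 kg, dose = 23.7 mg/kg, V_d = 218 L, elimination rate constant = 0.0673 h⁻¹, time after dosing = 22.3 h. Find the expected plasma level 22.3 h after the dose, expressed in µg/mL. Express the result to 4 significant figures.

1.697 µg/mL

Total dose = 23.7 × 70 = 1659 mg
C₀ = Dose / Vd = 1659 / 218 = 7.610 mg/L
C = C₀ · e^(−k·t) = 7.610 × e^(−0.06730 × 22.3)
  = 7.610 × 0.2230 = 1.697 mg/L
(1.697 mg/L = 1.697 µg/mL)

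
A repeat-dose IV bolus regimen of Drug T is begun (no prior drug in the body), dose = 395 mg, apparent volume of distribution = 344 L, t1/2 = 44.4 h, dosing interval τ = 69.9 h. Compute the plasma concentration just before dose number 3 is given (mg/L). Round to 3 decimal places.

C₀ per dose = Dose / Vd = 395 / 344 = 1.148 mg/L
k = ln2 / t½ = 0.693147 / 44.4 = 0.01561 h⁻¹
Fraction remaining after one interval: r = e^(−kτ) = e^(−0.01561 × 69.9) = 0.3358
Before dose 3, 2 doses have been given (aged 1τ, 2τ).
C_trough = C₀ × (r + r²) = 1.148 × (0.3358 + 0.1128) = 0.5150 mg/L

0.515 mg/L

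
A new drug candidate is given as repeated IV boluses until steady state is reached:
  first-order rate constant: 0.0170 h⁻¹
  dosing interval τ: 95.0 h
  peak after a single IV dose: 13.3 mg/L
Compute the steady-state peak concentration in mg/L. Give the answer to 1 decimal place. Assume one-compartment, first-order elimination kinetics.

e^(−kτ) = e^(−0.01700 × 95.0) = 0.1989
Accumulation ratio R = 1 / (1 − e^(−kτ)) = 1 / (1 − 0.1989) = 1.248
Steady-state peak = C₀ × R = 13.3 × 1.248 = 16.60 mg/L

16.6 mg/L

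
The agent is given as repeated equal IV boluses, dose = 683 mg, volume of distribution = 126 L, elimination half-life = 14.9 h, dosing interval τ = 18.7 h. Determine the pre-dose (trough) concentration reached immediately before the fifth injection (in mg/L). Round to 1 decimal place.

3.8 mg/L

C₀ per dose = Dose / Vd = 683 / 126 = 5.421 mg/L
k = ln2 / t½ = 0.693147 / 14.9 = 0.04652 h⁻¹
Fraction remaining after one interval: r = e^(−kτ) = e^(−0.04652 × 18.7) = 0.4190
Before dose 5, 4 doses have been given (aged 1τ, 2τ, 3τ, 4τ).
C_trough = C₀ × (r + r² + … + r^4) = C₀ × r(1−r^4)/(1−r)
        = 5.421 × 0.4190 × (1 − 0.03082) / (1 − 0.4190) = 3.789 mg/L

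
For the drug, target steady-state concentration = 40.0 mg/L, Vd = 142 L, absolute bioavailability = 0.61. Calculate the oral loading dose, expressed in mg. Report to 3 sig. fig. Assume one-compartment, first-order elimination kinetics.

9310 mg

LD = Css × Vd / F = 40.0 × 142 / 0.61 = 9311 mg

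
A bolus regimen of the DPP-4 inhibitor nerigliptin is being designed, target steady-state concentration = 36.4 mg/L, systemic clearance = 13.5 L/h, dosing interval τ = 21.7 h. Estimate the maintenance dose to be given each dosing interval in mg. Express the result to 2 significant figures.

At steady state, Dose/τ = Css × CL.
Dose = Css × CL × τ = 36.4 × 13.50 × 21.7 = 10660 mg

11000 mg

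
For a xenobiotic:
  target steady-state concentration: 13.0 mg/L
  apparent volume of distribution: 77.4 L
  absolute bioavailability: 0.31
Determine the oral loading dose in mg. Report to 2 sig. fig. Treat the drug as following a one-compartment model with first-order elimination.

LD = Css × Vd / F = 13.0 × 77.4 / 0.31 = 3246 mg

3200 mg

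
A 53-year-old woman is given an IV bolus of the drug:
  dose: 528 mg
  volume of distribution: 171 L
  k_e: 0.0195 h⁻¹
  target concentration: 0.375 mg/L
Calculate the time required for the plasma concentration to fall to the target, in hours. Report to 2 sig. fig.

110 h

C₀ = Dose / Vd = 528.0 / 171 = 3.088 mg/L
t = ln(C₀ / C) / k = ln(3.088 / 0.375) / 0.01950
  = ln(8.235) / 0.01950 = 2.108 / 0.01950 = 108.1 h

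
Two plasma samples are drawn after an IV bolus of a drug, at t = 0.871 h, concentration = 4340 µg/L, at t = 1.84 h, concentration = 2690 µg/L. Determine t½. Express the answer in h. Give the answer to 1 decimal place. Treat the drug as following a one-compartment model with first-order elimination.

k = ln(C₁/C₂) / (t₂ − t₁) = ln(4340/2690) / (1.84 − 0.871)
  = 0.4783 / 0.9690 = 0.4936 h⁻¹
t½ = ln2 / k = 0.693147 / 0.4936 = 1.404 h

1.4 h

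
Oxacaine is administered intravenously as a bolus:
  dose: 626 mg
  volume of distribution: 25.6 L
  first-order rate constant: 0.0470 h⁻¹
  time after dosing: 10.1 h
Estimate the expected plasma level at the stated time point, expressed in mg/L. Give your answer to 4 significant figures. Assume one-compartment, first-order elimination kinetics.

C₀ = Dose / Vd = 626.0 / 25.6 = 24.45 mg/L
C = C₀ · e^(−k·t) = 24.45 × e^(−0.04700 × 10.1)
  = 24.45 × 0.6221 = 15.21 mg/L

15.21 mg/L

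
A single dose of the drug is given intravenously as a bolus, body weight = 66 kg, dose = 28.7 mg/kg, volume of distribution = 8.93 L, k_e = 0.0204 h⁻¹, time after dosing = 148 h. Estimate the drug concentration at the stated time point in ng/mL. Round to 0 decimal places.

Total dose = 28.7 × 66 = 1894 mg
C₀ = Dose / Vd = 1894 / 8.93 = 212.1 mg/L
C = C₀ · e^(−k·t) = 212.1 × e^(−0.02040 × 148)
  = 212.1 × 0.04884 = 10.36 mg/L
Convert: 10.36 mg/L × 1000 = 10360 ng/mL

10360 ng/mL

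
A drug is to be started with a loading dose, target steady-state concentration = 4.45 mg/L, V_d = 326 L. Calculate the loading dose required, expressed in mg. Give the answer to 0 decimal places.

LD = Css × Vd = 4.45 × 326 = 1451 mg

1451 mg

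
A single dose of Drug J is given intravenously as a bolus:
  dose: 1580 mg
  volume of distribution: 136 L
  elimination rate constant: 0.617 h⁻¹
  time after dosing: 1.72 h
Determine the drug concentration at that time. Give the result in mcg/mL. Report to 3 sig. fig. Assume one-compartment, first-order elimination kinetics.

C₀ = Dose / Vd = 1580 / 136 = 11.62 mg/L
C = C₀ · e^(−k·t) = 11.62 × e^(−0.6170 × 1.72)
  = 11.62 × 0.3460 = 4.021 mg/L
(4.021 mg/L = 4.021 mcg/mL)

4.02 mcg/mL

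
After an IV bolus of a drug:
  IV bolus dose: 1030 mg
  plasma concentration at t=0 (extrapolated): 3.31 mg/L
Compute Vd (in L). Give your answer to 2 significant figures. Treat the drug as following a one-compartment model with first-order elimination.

310 L

Vd = Dose / C₀ = 1030 / 3.31 = 311.2 L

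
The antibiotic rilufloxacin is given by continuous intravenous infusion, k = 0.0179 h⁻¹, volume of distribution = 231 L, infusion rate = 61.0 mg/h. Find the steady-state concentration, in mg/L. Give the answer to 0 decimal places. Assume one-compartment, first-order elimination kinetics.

CL = k × Vd = 0.01790 × 231 = 4.135 L/h
At steady state Css = R₀ / CL = 61.0 / 4.135 = 14.75 mg/L

15 mg/L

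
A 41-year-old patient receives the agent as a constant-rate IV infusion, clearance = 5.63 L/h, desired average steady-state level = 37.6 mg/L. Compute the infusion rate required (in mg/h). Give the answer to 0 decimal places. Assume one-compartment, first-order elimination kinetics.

212 mg/h

At steady state, infusion rate R₀ = Css × CL = 37.6 × 5.630 = 211.7 mg/h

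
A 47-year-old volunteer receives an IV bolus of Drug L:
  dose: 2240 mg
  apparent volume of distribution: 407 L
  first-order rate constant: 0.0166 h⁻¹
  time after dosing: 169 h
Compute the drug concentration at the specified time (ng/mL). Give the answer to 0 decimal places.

333 ng/mL

C₀ = Dose / Vd = 2240 / 407 = 5.504 mg/L
C = C₀ · e^(−k·t) = 5.504 × e^(−0.01660 × 169)
  = 5.504 × 0.06048 = 0.3329 mg/L
Convert: 0.3329 mg/L × 1000 = 332.9 ng/mL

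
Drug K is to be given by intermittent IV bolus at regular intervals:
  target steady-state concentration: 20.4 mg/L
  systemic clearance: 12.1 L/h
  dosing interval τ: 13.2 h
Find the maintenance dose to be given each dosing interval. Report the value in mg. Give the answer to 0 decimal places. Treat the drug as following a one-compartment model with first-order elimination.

3258 mg

At steady state, Dose/τ = Css × CL.
Dose = Css × CL × τ = 20.4 × 12.10 × 13.2 = 3258 mg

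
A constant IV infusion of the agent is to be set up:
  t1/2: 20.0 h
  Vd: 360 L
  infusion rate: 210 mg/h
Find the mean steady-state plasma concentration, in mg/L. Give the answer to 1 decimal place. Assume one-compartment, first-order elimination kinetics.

16.8 mg/L

k = ln2 / t½ = 0.693147 / 20.0 = 0.03466 h⁻¹
CL = k × Vd = 0.03466 × 360 = 12.48 L/h
At steady state Css = R₀ / CL = 210 / 12.48 = 16.83 mg/L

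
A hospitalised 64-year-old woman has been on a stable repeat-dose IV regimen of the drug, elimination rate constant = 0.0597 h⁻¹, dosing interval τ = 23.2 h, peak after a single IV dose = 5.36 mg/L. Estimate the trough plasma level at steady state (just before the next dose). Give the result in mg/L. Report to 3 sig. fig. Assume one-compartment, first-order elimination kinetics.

1.79 mg/L

e^(−kτ) = e^(−0.05970 × 23.2) = 0.2503
Accumulation ratio R = 1 / (1 − e^(−kτ)) = 1 / (1 − 0.2503) = 1.334
Steady-state trough = C₀ × R × e^(−kτ) = 5.36 × 1.334 × 0.2503 = 1.790 mg/L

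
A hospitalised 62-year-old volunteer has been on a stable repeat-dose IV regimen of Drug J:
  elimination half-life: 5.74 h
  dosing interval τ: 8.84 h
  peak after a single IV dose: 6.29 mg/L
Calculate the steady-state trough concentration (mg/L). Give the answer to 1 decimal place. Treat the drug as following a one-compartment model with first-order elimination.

k = ln2 / t½ = 0.693147 / 5.74 = 0.1208 h⁻¹
e^(−kτ) = e^(−0.1208 × 8.84) = 0.3437
Accumulation ratio R = 1 / (1 − e^(−kτ)) = 1 / (1 − 0.3437) = 1.524
Steady-state trough = C₀ × R × e^(−kτ) = 6.29 × 1.524 × 0.3437 = 3.295 mg/L

3.3 mg/L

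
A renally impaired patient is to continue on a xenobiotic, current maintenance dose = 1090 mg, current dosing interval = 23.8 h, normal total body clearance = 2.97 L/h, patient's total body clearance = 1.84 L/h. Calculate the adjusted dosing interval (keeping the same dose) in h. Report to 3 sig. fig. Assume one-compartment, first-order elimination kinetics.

To keep the same average steady-state level, dosing rate must scale with clearance.
CL ratio = 1.84 / 2.97 = 0.6195
New interval (same dose) = 23.8 / 0.6195 = 38.42 h

38.4 h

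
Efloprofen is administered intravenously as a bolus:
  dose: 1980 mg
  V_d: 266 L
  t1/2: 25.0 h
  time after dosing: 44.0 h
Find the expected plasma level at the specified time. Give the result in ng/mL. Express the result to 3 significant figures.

C₀ = Dose / Vd = 1980 / 266 = 7.444 mg/L
k = ln2 / t½ = 0.693147 / 25.0 = 0.02773 h⁻¹
C = C₀ · e^(−k·t) = 7.444 × e^(−0.02773 × 44.0)
  = 7.444 × 0.2952 = 2.197 mg/L
Convert: 2.197 mg/L × 1000 = 2197 ng/mL

2200 ng/mL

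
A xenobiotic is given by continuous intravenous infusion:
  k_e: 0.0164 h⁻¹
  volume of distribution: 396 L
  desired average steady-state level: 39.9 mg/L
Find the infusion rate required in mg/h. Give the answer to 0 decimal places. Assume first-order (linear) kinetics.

CL = k × Vd = 0.01640 × 396 = 6.494 L/h
At steady state, infusion rate R₀ = Css × CL = 39.9 × 6.494 = 259.1 mg/h

259 mg/h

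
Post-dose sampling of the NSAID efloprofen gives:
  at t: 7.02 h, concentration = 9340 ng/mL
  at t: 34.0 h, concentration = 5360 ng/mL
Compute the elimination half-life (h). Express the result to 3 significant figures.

33.7 h

k = ln(C₁/C₂) / (t₂ − t₁) = ln(9340/5360) / (34.0 − 7.02)
  = 0.5553 / 26.98 = 0.02058 h⁻¹
t½ = ln2 / k = 0.693147 / 0.02058 = 33.68 h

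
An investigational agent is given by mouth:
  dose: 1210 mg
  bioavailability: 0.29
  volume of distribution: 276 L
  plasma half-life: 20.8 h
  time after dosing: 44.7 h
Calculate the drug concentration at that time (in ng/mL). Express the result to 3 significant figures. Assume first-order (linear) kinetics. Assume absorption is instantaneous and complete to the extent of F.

287 ng/mL

Amount reaching circulation = F × Dose = 0.29 × 1210 = 350.9 mg
C₀ = F·Dose / Vd = 350.9 / 276 = 1.271 mg/L
k = ln2 / t½ = 0.693147 / 20.8 = 0.03332 h⁻¹
C = C₀ · e^(−k·t) = 1.271 × e^(−0.03332 × 44.7)
  = 1.271 × 0.2255 = 0.2866 mg/L
Convert: 0.2866 mg/L × 1000 = 286.6 ng/mL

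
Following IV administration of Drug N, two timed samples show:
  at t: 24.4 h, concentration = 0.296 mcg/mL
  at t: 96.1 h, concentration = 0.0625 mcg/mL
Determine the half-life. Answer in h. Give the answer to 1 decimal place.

32.0 h

k = ln(C₁/C₂) / (t₂ − t₁) = ln(0.296/0.0625) / (96.1 − 24.4)
  = 1.555 / 71.70 = 0.02169 h⁻¹
t½ = ln2 / k = 0.693147 / 0.02169 = 31.96 h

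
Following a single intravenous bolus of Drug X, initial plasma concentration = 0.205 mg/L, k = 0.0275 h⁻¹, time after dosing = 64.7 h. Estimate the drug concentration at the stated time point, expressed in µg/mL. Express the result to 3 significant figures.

0.0346 µg/mL

C = C₀ · e^(−k·t) = 0.2050 × e^(−0.02750 × 64.7)
  = 0.2050 × 0.1688 = 0.03460 mg/L
(0.03460 mg/L = 0.03460 µg/mL)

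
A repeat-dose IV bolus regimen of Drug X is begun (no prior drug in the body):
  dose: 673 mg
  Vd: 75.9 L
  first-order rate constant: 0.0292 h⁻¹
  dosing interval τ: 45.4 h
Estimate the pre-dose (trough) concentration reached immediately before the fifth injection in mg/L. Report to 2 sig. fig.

3.2 mg/L

C₀ per dose = Dose / Vd = 673 / 75.9 = 8.867 mg/L
Fraction remaining after one interval: r = e^(−kτ) = e^(−0.02920 × 45.4) = 0.2656
Before dose 5, 4 doses have been given (aged 1τ, 2τ, 3τ, 4τ).
C_trough = C₀ × (r + r² + … + r^4) = C₀ × r(1−r^4)/(1−r)
        = 8.867 × 0.2656 × (1 − 0.004976) / (1 − 0.2656) = 3.191 mg/L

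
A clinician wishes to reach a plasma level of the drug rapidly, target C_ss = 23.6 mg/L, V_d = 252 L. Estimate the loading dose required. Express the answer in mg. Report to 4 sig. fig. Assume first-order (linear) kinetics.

5947 mg

LD = Css × Vd = 23.6 × 252 = 5947 mg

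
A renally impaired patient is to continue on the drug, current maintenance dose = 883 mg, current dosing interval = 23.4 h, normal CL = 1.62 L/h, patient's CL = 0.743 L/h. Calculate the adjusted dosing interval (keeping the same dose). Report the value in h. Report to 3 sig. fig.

51.0 h

To keep the same average steady-state level, dosing rate must scale with clearance.
CL ratio = 0.743 / 1.62 = 0.4586
New interval (same dose) = 23.4 / 0.4586 = 51.02 h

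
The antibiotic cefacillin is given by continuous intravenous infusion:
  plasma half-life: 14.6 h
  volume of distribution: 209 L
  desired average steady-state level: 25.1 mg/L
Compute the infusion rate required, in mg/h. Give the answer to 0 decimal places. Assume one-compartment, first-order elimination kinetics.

249 mg/h

k = ln2 / t½ = 0.693147 / 14.6 = 0.04748 h⁻¹
CL = k × Vd = 0.04748 × 209 = 9.923 L/h
At steady state, infusion rate R₀ = Css × CL = 25.1 × 9.923 = 249.1 mg/h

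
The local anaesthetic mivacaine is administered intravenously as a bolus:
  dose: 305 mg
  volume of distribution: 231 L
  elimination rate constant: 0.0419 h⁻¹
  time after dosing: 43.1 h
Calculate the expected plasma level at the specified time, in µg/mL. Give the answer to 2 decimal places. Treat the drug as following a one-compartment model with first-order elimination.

C₀ = Dose / Vd = 305.0 / 231 = 1.320 mg/L
C = C₀ · e^(−k·t) = 1.320 × e^(−0.04190 × 43.1)
  = 1.320 × 0.1643 = 0.2169 mg/L
(0.2169 mg/L = 0.2169 µg/mL)

0.22 µg/mL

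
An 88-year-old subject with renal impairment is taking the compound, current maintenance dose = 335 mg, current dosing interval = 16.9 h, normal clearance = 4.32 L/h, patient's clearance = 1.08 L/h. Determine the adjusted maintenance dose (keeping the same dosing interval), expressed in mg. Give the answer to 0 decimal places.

To keep the same average steady-state level, dosing rate must scale with clearance.
CL ratio = 1.08 / 4.32 = 0.2500
New dose (same interval) = 335 × 0.2500 = 83.75 mg

84 mg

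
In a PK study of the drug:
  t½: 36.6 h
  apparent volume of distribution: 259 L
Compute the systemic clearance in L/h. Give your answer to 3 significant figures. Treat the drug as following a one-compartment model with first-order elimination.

4.91 L/h

k = ln2 / t½ = 0.693147 / 36.6 = 0.01894 h⁻¹
CL = k × Vd = 0.01894 × 259 = 4.905 L/h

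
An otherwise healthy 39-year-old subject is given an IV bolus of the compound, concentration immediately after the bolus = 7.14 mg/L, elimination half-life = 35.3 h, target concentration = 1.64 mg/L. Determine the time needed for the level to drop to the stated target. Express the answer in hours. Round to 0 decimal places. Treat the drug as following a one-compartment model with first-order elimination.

75 h

k = ln2 / t½ = 0.693147 / 35.3 = 0.01964 h⁻¹
t = ln(C₀ / C) / k = ln(7.140 / 1.64) / 0.01964
  = ln(4.354) / 0.01964 = 1.471 / 0.01964 = 74.90 h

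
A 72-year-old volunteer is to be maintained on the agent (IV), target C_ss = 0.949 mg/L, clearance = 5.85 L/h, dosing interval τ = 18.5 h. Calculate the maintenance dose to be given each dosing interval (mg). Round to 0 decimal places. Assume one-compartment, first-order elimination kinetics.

103 mg

At steady state, Dose/τ = Css × CL.
Dose = Css × CL × τ = 0.949 × 5.850 × 18.5 = 102.7 mg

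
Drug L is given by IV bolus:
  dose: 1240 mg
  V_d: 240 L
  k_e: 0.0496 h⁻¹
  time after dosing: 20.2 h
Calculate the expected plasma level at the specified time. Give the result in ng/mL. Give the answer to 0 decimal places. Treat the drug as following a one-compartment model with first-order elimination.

C₀ = Dose / Vd = 1240 / 240 = 5.167 mg/L
C = C₀ · e^(−k·t) = 5.167 × e^(−0.04960 × 20.2)
  = 5.167 × 0.3672 = 1.897 mg/L
Convert: 1.897 mg/L × 1000 = 1897 ng/mL

1897 ng/mL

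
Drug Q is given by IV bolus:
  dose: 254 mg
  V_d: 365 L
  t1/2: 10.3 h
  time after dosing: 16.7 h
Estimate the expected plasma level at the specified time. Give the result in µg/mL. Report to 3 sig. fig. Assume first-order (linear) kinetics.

0.226 µg/mL

C₀ = Dose / Vd = 254.0 / 365 = 0.6959 mg/L
k = ln2 / t½ = 0.693147 / 10.3 = 0.06730 h⁻¹
C = C₀ · e^(−k·t) = 0.6959 × e^(−0.06730 × 16.7)
  = 0.6959 × 0.3250 = 0.2262 mg/L
(0.2262 mg/L = 0.2262 µg/mL)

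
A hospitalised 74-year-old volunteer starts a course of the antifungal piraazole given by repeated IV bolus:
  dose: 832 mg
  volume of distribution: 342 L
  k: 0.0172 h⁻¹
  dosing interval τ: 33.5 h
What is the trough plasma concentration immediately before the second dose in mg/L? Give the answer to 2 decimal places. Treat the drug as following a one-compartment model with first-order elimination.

C₀ per dose = Dose / Vd = 832 / 342 = 2.433 mg/L
Fraction remaining after one interval: r = e^(−kτ) = e^(−0.01720 × 33.5) = 0.5620
Before dose 2, 1 dose has been given (aged 1τ).
C_trough = C₀ × r = 2.433 × 0.5620 = 1.367 mg/L

1.37 mg/L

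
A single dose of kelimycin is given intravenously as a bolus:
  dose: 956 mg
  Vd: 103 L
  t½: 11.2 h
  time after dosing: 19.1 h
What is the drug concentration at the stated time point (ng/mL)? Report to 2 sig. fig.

2800 ng/mL

C₀ = Dose / Vd = 956.0 / 103 = 9.282 mg/L
k = ln2 / t½ = 0.693147 / 11.2 = 0.06189 h⁻¹
C = C₀ · e^(−k·t) = 9.282 × e^(−0.06189 × 19.1)
  = 9.282 × 0.3066 = 2.846 mg/L
Convert: 2.846 mg/L × 1000 = 2846 ng/mL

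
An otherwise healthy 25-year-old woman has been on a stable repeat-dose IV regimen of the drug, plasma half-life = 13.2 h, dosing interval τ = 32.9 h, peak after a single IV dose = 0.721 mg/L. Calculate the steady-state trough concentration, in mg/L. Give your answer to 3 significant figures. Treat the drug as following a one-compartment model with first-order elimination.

k = ln2 / t½ = 0.693147 / 13.2 = 0.05251 h⁻¹
e^(−kτ) = e^(−0.05251 × 32.9) = 0.1777
Accumulation ratio R = 1 / (1 − e^(−kτ)) = 1 / (1 − 0.1777) = 1.216
Steady-state trough = C₀ × R × e^(−kτ) = 0.721 × 1.216 × 0.1777 = 0.1558 mg/L

0.156 mg/L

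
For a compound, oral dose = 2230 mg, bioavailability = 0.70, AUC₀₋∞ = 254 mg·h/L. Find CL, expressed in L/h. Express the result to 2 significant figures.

CL = F·Dose / AUC = 0.70 × 2230 / 254 = 6.146 L/h

6.1 L/h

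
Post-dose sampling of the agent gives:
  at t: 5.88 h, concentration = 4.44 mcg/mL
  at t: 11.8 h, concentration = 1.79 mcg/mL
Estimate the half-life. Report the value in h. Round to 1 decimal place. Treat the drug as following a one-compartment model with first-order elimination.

4.5 h

k = ln(C₁/C₂) / (t₂ − t₁) = ln(4.44/1.79) / (11.8 − 5.88)
  = 0.9084 / 5.920 = 0.1534 h⁻¹
t½ = ln2 / k = 0.693147 / 0.1534 = 4.519 h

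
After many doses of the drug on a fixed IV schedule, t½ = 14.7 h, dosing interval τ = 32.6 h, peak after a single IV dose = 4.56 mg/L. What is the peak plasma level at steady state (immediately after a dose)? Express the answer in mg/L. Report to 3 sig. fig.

5.81 mg/L

k = ln2 / t½ = 0.693147 / 14.7 = 0.04715 h⁻¹
e^(−kτ) = e^(−0.04715 × 32.6) = 0.2150
Accumulation ratio R = 1 / (1 − e^(−kτ)) = 1 / (1 − 0.2150) = 1.274
Steady-state peak = C₀ × R = 4.56 × 1.274 = 5.809 mg/L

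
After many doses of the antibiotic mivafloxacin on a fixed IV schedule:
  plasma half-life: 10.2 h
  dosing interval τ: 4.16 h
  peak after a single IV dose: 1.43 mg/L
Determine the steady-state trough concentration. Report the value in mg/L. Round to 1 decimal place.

4.4 mg/L

k = ln2 / t½ = 0.693147 / 10.2 = 0.06796 h⁻¹
e^(−kτ) = e^(−0.06796 × 4.16) = 0.7537
Accumulation ratio R = 1 / (1 − e^(−kτ)) = 1 / (1 − 0.7537) = 4.060
Steady-state trough = C₀ × R × e^(−kτ) = 1.43 × 4.060 × 0.7537 = 4.376 mg/L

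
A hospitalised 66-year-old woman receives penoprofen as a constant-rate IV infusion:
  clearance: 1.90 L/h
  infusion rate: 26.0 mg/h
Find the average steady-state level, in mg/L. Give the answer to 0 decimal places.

At steady state Css = R₀ / CL = 26.0 / 1.900 = 13.68 mg/L

14 mg/L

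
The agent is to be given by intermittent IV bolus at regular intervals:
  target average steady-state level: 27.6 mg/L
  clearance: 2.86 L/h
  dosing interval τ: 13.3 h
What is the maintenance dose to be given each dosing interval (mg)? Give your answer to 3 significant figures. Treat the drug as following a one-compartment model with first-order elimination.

At steady state, Dose/τ = Css × CL.
Dose = Css × CL × τ = 27.6 × 2.860 × 13.3 = 1050 mg

1050 mg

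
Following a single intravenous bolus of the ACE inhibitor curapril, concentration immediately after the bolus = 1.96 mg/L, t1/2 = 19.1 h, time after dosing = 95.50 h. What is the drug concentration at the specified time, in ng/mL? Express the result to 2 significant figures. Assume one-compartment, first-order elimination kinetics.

61 ng/mL

k = ln2 / t½ = 0.693147 / 19.1 = 0.03629 h⁻¹
t / t½ = 95.50 / 19.1 = 5 half-lives
C = C₀ × (1/2)^5 = 1.960 × 0.03125 = 0.06125 mg/L
Convert: 0.06125 mg/L × 1000 = 61.25 ng/mL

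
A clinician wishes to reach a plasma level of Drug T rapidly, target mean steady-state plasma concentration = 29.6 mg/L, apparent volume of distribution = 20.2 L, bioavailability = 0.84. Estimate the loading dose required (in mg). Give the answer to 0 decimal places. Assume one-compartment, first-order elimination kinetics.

712 mg

LD = Css × Vd / F = 29.6 × 20.2 / 0.84 = 711.8 mg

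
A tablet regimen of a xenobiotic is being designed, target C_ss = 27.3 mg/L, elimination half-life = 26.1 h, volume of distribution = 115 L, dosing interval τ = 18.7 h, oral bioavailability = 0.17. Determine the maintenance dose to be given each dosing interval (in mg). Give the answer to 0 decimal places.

9171 mg

k = ln2 / t½ = 0.693147 / 26.1 = 0.02656 h⁻¹
CL = k × Vd = 0.02656 × 115 = 3.054 L/h
At steady state, F × (Dose/τ) = Css × CL.
Dose = Css × CL × τ / F = 27.3 × 3.054 × 18.7 / 0.17 = 9171 mg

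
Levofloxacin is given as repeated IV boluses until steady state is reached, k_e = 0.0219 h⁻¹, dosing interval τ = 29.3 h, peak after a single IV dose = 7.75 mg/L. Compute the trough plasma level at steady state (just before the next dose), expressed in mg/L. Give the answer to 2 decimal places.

8.61 mg/L

e^(−kτ) = e^(−0.02190 × 29.3) = 0.5264
Accumulation ratio R = 1 / (1 − e^(−kτ)) = 1 / (1 − 0.5264) = 2.111
Steady-state trough = C₀ × R × e^(−kτ) = 7.75 × 2.111 × 0.5264 = 8.612 mg/L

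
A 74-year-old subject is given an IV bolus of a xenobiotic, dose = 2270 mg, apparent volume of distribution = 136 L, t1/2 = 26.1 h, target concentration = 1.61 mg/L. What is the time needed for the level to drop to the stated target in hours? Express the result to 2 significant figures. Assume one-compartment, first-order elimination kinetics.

C₀ = Dose / Vd = 2270 / 136 = 16.69 mg/L
k = ln2 / t½ = 0.693147 / 26.1 = 0.02656 h⁻¹
t = ln(C₀ / C) / k = ln(16.69 / 1.61) / 0.02656
  = ln(10.37) / 0.02656 = 2.339 / 0.02656 = 88.06 h

88 h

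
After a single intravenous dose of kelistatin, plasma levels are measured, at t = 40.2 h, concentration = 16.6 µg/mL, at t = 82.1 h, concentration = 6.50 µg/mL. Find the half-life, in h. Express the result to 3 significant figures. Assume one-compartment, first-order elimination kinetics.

31.0 h

k = ln(C₁/C₂) / (t₂ − t₁) = ln(16.6/6.50) / (82.1 − 40.2)
  = 0.9376 / 41.90 = 0.02238 h⁻¹
t½ = ln2 / k = 0.693147 / 0.02238 = 30.97 h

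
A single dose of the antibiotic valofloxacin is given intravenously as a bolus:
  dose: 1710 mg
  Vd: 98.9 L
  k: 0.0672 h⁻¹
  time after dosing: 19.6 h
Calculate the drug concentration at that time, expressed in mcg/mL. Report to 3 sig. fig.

4.63 mcg/mL

C₀ = Dose / Vd = 1710 / 98.9 = 17.29 mg/L
C = C₀ · e^(−k·t) = 17.29 × e^(−0.06720 × 19.6)
  = 17.29 × 0.2679 = 4.632 mg/L
(4.632 mg/L = 4.632 mcg/mL)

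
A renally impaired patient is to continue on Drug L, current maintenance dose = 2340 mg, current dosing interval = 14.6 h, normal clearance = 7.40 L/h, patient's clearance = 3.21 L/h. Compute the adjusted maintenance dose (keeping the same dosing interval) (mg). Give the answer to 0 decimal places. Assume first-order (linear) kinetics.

To keep the same average steady-state level, dosing rate must scale with clearance.
CL ratio = 3.21 / 7.40 = 0.4338
New dose (same interval) = 2340 × 0.4338 = 1015 mg

1015 mg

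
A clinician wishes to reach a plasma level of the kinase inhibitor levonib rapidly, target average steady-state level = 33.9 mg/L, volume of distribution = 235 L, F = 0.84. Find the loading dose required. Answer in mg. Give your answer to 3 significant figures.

LD = Css × Vd / F = 33.9 × 235 / 0.84 = 9484 mg

9480 mg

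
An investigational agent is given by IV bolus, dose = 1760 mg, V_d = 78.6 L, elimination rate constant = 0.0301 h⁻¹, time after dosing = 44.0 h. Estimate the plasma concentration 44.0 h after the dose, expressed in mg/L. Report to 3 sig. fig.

C₀ = Dose / Vd = 1760 / 78.6 = 22.39 mg/L
C = C₀ · e^(−k·t) = 22.39 × e^(−0.03010 × 44.0)
  = 22.39 × 0.2660 = 5.956 mg/L

5.96 mg/L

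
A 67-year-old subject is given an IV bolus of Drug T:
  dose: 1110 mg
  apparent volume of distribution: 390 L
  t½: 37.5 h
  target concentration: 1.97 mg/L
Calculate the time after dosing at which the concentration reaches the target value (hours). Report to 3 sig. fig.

C₀ = Dose / Vd = 1110 / 390 = 2.846 mg/L
k = ln2 / t½ = 0.693147 / 37.5 = 0.01848 h⁻¹
t = ln(C₀ / C) / k = ln(2.846 / 1.97) / 0.01848
  = ln(1.445) / 0.01848 = 0.3681 / 0.01848 = 19.92 h

19.9 h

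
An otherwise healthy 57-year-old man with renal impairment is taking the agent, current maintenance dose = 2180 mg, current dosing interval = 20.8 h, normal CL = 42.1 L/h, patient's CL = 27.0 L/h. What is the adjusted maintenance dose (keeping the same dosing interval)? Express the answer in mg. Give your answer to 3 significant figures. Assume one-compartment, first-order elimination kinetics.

1400 mg

To keep the same average steady-state level, dosing rate must scale with clearance.
CL ratio = 27.0 / 42.1 = 0.6413
New dose (same interval) = 2180 × 0.6413 = 1398 mg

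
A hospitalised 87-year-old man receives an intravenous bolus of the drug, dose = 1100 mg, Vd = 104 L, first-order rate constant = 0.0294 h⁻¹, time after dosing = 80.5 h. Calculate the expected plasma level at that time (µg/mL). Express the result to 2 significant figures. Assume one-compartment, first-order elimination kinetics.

C₀ = Dose / Vd = 1100 / 104 = 10.58 mg/L
C = C₀ · e^(−k·t) = 10.58 × e^(−0.02940 × 80.5)
  = 10.58 × 0.09379 = 0.9923 mg/L
(0.9923 mg/L = 0.9923 µg/mL)

0.99 µg/mL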